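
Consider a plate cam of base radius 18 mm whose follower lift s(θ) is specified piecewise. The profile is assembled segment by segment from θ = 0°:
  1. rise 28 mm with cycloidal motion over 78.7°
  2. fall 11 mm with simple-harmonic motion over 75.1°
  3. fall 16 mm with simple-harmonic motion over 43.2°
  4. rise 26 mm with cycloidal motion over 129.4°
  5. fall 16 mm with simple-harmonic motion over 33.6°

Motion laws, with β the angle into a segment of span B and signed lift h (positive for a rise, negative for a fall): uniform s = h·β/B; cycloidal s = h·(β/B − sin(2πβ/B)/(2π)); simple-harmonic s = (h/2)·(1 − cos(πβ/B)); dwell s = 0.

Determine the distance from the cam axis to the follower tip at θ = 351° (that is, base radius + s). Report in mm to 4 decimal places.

seg 1 [0°–78.7°] cycloidal, h=28: full span → s += 28 → s = 28.0000
seg 2 [78.7°–153.8°] simple-harmonic, h=-11: full span → s += -11 → s = 17.0000
seg 3 [153.8°–197°] simple-harmonic, h=-16: full span → s += -16 → s = 1.0000
seg 4 [197°–326.4°] cycloidal, h=26: full span → s += 26 → s = 27.0000
seg 5 [326.4°–360°] simple-harmonic, h=-16: θ=351° here. β=24.6, B=33.6. -16/2·(1 − cos(π·0.7321)) = -13.3308 → s = 13.6692
radial distance = base radius + s = 18 + 13.6692 = 31.6692

31.6692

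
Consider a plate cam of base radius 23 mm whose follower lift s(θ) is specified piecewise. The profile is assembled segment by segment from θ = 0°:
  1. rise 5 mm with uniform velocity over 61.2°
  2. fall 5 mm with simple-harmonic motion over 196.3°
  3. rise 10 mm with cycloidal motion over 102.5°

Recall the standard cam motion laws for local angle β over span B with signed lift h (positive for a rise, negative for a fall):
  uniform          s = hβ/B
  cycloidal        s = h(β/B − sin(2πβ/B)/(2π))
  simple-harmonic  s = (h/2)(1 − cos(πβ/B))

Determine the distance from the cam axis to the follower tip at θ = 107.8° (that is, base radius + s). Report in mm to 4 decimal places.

seg 1 [0°–61.2°] uniform, h=5: full span → s += 5 → s = 5.0000
seg 2 [61.2°–257.5°] simple-harmonic, h=-5: θ=107.8° here. β=46.6, B=196.3. -5/2·(1 − cos(π·0.2374)) = -0.6636 → s = 4.3364
radial distance = base radius + s = 23 + 4.3364 = 27.3364

27.3364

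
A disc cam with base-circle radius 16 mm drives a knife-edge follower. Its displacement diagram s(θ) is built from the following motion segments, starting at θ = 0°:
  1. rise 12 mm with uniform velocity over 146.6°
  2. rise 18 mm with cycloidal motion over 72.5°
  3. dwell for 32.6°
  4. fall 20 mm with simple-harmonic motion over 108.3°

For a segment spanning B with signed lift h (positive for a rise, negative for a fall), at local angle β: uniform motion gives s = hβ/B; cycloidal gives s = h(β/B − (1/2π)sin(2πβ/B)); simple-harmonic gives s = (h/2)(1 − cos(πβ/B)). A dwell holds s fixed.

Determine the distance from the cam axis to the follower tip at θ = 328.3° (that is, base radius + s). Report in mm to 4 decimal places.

seg 1 [0°–146.6°] uniform, h=12: full span → s += 12 → s = 12.0000
seg 2 [146.6°–219.1°] cycloidal, h=18: full span → s += 18 → s = 30.0000
seg 3 [219.1°–251.7°] dwell: s stays 30.0000
seg 4 [251.7°–360°] simple-harmonic, h=-20: θ=328.3° here. β=76.6, B=108.3. -20/2·(1 − cos(π·0.7073)) = -16.0617 → s = 13.9383
radial distance = base radius + s = 16 + 13.9383 = 29.9383

29.9383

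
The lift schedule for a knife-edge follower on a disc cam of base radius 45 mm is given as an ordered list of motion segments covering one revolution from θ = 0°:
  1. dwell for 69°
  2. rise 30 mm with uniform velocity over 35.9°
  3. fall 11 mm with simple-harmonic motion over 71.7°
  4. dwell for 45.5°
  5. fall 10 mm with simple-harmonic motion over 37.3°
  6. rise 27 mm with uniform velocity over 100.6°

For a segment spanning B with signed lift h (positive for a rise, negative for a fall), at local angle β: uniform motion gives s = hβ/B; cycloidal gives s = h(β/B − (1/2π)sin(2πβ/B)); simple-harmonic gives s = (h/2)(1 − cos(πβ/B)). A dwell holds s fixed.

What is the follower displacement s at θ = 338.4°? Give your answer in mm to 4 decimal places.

seg 1 [0°–69°] dwell: s stays 0.0000
seg 2 [69°–104.9°] uniform, h=30: full span → s += 30 → s = 30.0000
seg 3 [104.9°–176.6°] simple-harmonic, h=-11: full span → s += -11 → s = 19.0000
seg 4 [176.6°–222.1°] dwell: s stays 19.0000
seg 5 [222.1°–259.4°] simple-harmonic, h=-10: full span → s += -10 → s = 9.0000
seg 6 [259.4°–360°] uniform, h=27: θ=338.4° here. β=79, B=100.6. 27·79/100.6 = 21.2028 → s = 30.2028

30.2028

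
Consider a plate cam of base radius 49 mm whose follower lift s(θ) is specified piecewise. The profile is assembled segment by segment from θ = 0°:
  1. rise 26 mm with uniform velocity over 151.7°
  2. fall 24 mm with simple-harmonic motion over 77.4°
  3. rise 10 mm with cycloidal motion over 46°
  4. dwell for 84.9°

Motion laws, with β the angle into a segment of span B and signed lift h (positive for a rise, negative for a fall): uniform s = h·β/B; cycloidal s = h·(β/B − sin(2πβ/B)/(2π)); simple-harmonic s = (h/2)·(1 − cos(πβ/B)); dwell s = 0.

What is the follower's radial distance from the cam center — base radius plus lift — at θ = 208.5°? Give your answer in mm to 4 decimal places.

seg 1 [0°–151.7°] uniform, h=26: full span → s += 26 → s = 26.0000
seg 2 [151.7°–229.1°] simple-harmonic, h=-24: θ=208.5° here. β=56.8, B=77.4. -24/2·(1 − cos(π·0.7339)) = -20.0440 → s = 5.9560
radial distance = base radius + s = 49 + 5.9560 = 54.9560

54.9560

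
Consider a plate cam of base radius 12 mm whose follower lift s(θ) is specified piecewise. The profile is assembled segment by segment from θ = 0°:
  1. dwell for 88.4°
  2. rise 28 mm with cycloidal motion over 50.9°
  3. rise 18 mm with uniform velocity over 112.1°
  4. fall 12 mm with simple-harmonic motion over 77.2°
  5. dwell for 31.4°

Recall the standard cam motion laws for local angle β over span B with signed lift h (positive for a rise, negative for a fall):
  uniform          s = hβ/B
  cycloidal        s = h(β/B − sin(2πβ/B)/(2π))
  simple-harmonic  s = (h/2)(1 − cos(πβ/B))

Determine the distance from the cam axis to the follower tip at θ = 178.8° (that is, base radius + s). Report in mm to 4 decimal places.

seg 1 [0°–88.4°] dwell: s stays 0.0000
seg 2 [88.4°–139.3°] cycloidal, h=28: full span → s += 28 → s = 28.0000
seg 3 [139.3°–251.4°] uniform, h=18: θ=178.8° here. β=39.5, B=112.1. 18·39.5/112.1 = 6.3426 → s = 34.3426
radial distance = base radius + s = 12 + 34.3426 = 46.3426

46.3426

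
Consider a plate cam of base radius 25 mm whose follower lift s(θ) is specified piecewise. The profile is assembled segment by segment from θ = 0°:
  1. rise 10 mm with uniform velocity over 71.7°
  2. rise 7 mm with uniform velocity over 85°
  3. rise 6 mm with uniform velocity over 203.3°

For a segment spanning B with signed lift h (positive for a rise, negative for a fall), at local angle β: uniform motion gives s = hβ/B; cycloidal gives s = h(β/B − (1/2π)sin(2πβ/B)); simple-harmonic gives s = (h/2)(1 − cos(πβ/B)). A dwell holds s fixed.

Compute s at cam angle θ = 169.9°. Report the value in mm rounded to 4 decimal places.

seg 1 [0°–71.7°] uniform, h=10: full span → s += 10 → s = 10.0000
seg 2 [71.7°–156.7°] uniform, h=7: full span → s += 7 → s = 17.0000
seg 3 [156.7°–360°] uniform, h=6: θ=169.9° here. β=13.2, B=203.3. 6·13.2/203.3 = 0.3896 → s = 17.3896

17.3896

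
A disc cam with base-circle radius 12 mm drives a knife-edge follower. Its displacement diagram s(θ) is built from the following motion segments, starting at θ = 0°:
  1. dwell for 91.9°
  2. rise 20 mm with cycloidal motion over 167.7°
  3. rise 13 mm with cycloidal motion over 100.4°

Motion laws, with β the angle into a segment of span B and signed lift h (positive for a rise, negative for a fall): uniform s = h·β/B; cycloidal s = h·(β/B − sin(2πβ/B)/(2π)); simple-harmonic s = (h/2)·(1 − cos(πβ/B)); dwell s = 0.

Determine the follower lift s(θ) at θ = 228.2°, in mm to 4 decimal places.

seg 1 [0°–91.9°] dwell: s stays 0.0000
seg 2 [91.9°–259.6°] cycloidal, h=20: θ=228.2° here. β=136.3, B=167.7. 20·(0.8128 − sin(2π·0.8128)/(2π)) = 19.1940 → s = 19.1940

19.1940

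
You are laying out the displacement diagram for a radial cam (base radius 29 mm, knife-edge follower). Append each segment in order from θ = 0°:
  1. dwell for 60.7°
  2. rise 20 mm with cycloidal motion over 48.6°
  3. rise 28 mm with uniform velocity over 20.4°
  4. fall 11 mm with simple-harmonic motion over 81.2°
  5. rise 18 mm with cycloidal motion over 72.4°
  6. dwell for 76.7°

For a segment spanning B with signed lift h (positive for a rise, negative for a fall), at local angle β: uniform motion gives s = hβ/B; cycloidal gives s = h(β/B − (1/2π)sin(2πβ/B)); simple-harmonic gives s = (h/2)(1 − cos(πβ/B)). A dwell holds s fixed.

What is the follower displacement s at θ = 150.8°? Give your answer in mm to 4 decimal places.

seg 1 [0°–60.7°] dwell: s stays 0.0000
seg 2 [60.7°–109.3°] cycloidal, h=20: full span → s += 20 → s = 20.0000
seg 3 [109.3°–129.7°] uniform, h=28: full span → s += 28 → s = 48.0000
seg 4 [129.7°–210.9°] simple-harmonic, h=-11: θ=150.8° here. β=21.1, B=81.2. -11/2·(1 − cos(π·0.2599)) = -1.7331 → s = 46.2669

46.2669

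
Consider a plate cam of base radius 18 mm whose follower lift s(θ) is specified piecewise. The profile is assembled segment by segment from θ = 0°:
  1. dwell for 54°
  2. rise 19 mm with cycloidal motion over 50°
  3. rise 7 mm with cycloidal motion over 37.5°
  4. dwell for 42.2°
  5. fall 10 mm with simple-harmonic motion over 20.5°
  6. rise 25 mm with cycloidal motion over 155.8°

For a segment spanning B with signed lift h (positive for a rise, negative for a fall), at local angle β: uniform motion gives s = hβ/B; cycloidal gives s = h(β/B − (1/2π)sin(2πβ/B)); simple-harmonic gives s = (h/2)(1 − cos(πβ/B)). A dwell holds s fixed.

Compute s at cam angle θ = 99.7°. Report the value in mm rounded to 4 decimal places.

seg 1 [0°–54°] dwell: s stays 0.0000
seg 2 [54°–104°] cycloidal, h=19: θ=99.7° here. β=45.7, B=50. 19·(0.9140 − sin(2π·0.9140)/(2π)) = 18.9216 → s = 18.9216

18.9216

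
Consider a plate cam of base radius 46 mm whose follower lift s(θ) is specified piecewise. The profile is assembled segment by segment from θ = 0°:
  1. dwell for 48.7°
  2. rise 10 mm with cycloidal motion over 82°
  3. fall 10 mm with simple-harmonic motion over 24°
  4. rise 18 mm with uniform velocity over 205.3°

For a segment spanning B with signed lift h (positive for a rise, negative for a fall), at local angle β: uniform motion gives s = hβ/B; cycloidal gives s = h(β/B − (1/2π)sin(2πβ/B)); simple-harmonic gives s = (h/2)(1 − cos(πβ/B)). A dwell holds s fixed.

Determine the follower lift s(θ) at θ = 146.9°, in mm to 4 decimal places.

seg 1 [0°–48.7°] dwell: s stays 0.0000
seg 2 [48.7°–130.7°] cycloidal, h=10: full span → s += 10 → s = 10.0000
seg 3 [130.7°–154.7°] simple-harmonic, h=-10: θ=146.9° here. β=16.2, B=24. -10/2·(1 − cos(π·0.6750)) = -7.6125 → s = 2.3875

2.3875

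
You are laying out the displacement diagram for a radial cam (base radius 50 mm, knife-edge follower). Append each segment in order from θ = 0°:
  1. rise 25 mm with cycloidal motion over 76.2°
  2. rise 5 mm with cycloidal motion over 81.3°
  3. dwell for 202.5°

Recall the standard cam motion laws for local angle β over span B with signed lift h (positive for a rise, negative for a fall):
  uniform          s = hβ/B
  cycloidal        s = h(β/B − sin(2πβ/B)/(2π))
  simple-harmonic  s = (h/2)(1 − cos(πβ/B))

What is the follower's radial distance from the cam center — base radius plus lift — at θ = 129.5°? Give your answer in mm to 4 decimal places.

seg 1 [0°–76.2°] cycloidal, h=25: full span → s += 25 → s = 25.0000
seg 2 [76.2°–157.5°] cycloidal, h=5: θ=129.5° here. β=53.3, B=81.3. 5·(0.6556 − sin(2π·0.6556)/(2π)) = 3.9378 → s = 28.9378
radial distance = base radius + s = 50 + 28.9378 = 78.9378

78.9378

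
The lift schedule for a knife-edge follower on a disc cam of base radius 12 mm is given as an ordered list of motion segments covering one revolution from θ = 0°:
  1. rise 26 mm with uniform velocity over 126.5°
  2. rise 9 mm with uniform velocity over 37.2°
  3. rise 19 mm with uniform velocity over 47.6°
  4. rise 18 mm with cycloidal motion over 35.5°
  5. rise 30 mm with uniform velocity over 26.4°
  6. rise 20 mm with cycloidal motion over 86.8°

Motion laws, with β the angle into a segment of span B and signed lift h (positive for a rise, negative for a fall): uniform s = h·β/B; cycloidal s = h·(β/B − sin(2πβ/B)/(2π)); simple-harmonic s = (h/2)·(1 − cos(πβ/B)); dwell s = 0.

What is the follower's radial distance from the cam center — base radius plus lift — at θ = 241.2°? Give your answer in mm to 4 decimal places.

seg 1 [0°–126.5°] uniform, h=26: full span → s += 26 → s = 26.0000
seg 2 [126.5°–163.7°] uniform, h=9: full span → s += 9 → s = 35.0000
seg 3 [163.7°–211.3°] uniform, h=19: full span → s += 19 → s = 54.0000
seg 4 [211.3°–246.8°] cycloidal, h=18: θ=241.2° here. β=29.9, B=35.5. 18·(0.8423 − sin(2π·0.8423)/(2π)) = 17.5574 → s = 71.5574
radial distance = base radius + s = 12 + 71.5574 = 83.5574

83.5574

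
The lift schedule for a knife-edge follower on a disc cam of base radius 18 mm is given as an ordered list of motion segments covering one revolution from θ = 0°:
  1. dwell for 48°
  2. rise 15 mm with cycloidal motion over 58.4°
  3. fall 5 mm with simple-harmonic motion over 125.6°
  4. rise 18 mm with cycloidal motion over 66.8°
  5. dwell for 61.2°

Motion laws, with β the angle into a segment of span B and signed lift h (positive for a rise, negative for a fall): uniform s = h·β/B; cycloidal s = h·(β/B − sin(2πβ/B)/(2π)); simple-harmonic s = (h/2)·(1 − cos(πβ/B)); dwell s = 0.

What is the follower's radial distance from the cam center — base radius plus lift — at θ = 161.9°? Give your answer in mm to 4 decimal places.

seg 1 [0°–48°] dwell: s stays 0.0000
seg 2 [48°–106.4°] cycloidal, h=15: full span → s += 15 → s = 15.0000
seg 3 [106.4°–232°] simple-harmonic, h=-5: θ=161.9° here. β=55.5, B=125.6. -5/2·(1 − cos(π·0.4419)) = -2.0461 → s = 12.9539
radial distance = base radius + s = 18 + 12.9539 = 30.9539

30.9539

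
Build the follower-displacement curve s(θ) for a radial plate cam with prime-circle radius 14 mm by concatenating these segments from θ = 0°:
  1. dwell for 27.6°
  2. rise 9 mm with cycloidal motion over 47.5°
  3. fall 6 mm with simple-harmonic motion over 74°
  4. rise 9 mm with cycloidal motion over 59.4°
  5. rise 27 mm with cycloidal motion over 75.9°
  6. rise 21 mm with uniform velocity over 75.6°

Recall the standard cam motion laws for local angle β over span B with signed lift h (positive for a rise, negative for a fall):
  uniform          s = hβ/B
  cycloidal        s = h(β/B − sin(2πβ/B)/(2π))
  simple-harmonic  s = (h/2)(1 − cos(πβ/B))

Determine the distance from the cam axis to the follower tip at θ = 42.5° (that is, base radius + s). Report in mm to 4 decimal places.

seg 1 [0°–27.6°] dwell: s stays 0.0000
seg 2 [27.6°–75.1°] cycloidal, h=9: θ=42.5° here. β=14.9, B=47.5. 9·(0.3137 − sin(2π·0.3137)/(2π)) = 1.5039 → s = 1.5039
radial distance = base radius + s = 14 + 1.5039 = 15.5039

15.5039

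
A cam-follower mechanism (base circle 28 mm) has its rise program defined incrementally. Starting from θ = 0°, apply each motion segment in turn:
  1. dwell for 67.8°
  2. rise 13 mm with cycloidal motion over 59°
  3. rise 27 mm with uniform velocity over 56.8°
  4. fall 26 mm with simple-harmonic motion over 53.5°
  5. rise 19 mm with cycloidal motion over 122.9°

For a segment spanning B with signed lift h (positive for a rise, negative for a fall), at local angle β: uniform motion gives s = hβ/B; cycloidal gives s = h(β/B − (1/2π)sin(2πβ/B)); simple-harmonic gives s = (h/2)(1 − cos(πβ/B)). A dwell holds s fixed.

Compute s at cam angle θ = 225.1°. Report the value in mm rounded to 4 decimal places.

seg 1 [0°–67.8°] dwell: s stays 0.0000
seg 2 [67.8°–126.8°] cycloidal, h=13: full span → s += 13 → s = 13.0000
seg 3 [126.8°–183.6°] uniform, h=27: full span → s += 27 → s = 40.0000
seg 4 [183.6°–237.1°] simple-harmonic, h=-26: θ=225.1° here. β=41.5, B=53.5. -26/2·(1 − cos(π·0.7757)) = -22.9038 → s = 17.0962

17.0962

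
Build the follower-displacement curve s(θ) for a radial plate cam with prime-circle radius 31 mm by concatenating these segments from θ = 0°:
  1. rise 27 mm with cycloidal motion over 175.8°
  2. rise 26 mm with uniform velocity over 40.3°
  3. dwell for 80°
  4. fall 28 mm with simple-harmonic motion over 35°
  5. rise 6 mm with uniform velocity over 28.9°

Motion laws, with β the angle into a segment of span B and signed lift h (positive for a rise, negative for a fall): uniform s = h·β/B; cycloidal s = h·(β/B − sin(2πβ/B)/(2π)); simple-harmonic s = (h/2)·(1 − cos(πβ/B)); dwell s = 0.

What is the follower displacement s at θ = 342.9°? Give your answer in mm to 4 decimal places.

seg 1 [0°–175.8°] cycloidal, h=27: full span → s += 27 → s = 27.0000
seg 2 [175.8°–216.1°] uniform, h=26: full span → s += 26 → s = 53.0000
seg 3 [216.1°–296.1°] dwell: s stays 53.0000
seg 4 [296.1°–331.1°] simple-harmonic, h=-28: full span → s += -28 → s = 25.0000
seg 5 [331.1°–360°] uniform, h=6: θ=342.9° here. β=11.8, B=28.9. 6·11.8/28.9 = 2.4498 → s = 27.4498

27.4498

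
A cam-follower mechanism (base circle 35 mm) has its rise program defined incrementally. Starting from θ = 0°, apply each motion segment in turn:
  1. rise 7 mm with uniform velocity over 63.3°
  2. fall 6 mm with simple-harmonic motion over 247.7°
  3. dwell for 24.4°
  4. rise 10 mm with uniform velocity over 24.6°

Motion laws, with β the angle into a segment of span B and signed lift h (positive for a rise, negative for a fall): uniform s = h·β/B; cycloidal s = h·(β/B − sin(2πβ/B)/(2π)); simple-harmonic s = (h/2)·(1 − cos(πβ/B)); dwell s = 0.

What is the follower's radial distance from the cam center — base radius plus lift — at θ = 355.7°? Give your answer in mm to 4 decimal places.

seg 1 [0°–63.3°] uniform, h=7: full span → s += 7 → s = 7.0000
seg 2 [63.3°–311°] simple-harmonic, h=-6: full span → s += -6 → s = 1.0000
seg 3 [311°–335.4°] dwell: s stays 1.0000
seg 4 [335.4°–360°] uniform, h=10: θ=355.7° here. β=20.3, B=24.6. 10·20.3/24.6 = 8.2520 → s = 9.2520
radial distance = base radius + s = 35 + 9.2520 = 44.2520

44.2520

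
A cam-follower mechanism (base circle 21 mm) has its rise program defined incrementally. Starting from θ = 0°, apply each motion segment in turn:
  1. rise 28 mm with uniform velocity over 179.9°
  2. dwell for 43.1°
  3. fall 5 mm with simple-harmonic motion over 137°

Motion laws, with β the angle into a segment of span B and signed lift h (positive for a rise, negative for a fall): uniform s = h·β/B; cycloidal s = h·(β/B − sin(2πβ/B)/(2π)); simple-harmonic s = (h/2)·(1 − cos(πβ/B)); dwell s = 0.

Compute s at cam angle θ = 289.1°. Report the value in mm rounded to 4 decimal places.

seg 1 [0°–179.9°] uniform, h=28: full span → s += 28 → s = 28.0000
seg 2 [179.9°–223°] dwell: s stays 28.0000
seg 3 [223°–360°] simple-harmonic, h=-5: θ=289.1° here. β=66.1, B=137. -5/2·(1 − cos(π·0.4825)) = -2.3625 → s = 25.6375

25.6375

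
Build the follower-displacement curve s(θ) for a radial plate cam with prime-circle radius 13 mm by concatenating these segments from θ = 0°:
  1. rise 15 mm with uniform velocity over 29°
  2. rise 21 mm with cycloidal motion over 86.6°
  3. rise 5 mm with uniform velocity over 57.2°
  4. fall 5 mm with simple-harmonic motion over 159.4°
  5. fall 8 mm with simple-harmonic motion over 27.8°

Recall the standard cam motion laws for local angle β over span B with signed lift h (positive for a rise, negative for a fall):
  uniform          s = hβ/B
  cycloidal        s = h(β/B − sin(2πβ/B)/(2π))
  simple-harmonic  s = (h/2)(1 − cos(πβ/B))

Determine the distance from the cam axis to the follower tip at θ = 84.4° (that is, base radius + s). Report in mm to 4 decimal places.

seg 1 [0°–29°] uniform, h=15: full span → s += 15 → s = 15.0000
seg 2 [29°–115.6°] cycloidal, h=21: θ=84.4° here. β=55.4, B=86.6. 21·(0.6397 − sin(2π·0.6397)/(2π)) = 16.0057 → s = 31.0057
radial distance = base radius + s = 13 + 31.0057 = 44.0057

44.0057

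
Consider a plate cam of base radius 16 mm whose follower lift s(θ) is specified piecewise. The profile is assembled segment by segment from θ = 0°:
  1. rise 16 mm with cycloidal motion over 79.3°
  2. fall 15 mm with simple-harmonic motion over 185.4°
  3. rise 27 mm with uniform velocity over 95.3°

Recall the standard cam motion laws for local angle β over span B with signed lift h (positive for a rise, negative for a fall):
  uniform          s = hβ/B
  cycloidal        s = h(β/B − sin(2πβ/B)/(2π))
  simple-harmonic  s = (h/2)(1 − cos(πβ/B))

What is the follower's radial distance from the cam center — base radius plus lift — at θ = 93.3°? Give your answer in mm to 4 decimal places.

seg 1 [0°–79.3°] cycloidal, h=16: full span → s += 16 → s = 16.0000
seg 2 [79.3°–264.7°] simple-harmonic, h=-15: θ=93.3° here. β=14, B=185.4. -15/2·(1 − cos(π·0.0755)) = -0.2101 → s = 15.7899
radial distance = base radius + s = 16 + 15.7899 = 31.7899

31.7899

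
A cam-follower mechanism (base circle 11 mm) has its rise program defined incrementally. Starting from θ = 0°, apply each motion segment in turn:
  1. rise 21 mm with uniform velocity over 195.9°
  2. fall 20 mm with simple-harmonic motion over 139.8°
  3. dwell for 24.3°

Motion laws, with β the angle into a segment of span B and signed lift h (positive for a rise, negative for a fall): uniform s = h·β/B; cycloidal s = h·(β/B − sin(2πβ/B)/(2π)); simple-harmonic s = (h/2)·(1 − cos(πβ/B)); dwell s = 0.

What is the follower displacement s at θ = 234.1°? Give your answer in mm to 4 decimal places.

seg 1 [0°–195.9°] uniform, h=21: full span → s += 21 → s = 21.0000
seg 2 [195.9°–335.7°] simple-harmonic, h=-20: θ=234.1° here. β=38.2, B=139.8. -20/2·(1 − cos(π·0.2732)) = -3.4638 → s = 17.5362

17.5362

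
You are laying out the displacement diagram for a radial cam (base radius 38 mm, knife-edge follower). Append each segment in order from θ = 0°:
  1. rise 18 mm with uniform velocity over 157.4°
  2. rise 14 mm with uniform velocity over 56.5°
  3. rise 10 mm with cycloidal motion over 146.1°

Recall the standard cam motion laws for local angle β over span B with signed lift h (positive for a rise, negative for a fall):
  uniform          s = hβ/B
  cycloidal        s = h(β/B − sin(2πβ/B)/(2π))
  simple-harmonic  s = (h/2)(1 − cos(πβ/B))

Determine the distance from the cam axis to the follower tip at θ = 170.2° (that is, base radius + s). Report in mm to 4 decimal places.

seg 1 [0°–157.4°] uniform, h=18: full span → s += 18 → s = 18.0000
seg 2 [157.4°–213.9°] uniform, h=14: θ=170.2° here. β=12.8, B=56.5. 14·12.8/56.5 = 3.1717 → s = 21.1717
radial distance = base radius + s = 38 + 21.1717 = 59.1717

59.1717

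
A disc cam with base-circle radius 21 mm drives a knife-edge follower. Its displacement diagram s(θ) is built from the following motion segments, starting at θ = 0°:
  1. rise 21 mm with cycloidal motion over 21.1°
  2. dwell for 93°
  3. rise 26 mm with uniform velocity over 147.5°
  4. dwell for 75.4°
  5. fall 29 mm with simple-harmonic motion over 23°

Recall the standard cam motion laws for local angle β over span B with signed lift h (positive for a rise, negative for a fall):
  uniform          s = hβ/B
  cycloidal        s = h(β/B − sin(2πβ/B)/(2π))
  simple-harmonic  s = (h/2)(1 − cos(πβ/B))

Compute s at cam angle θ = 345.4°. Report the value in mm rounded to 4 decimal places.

seg 1 [0°–21.1°] cycloidal, h=21: full span → s += 21 → s = 21.0000
seg 2 [21.1°–114.1°] dwell: s stays 21.0000
seg 3 [114.1°–261.6°] uniform, h=26: full span → s += 26 → s = 47.0000
seg 4 [261.6°–337°] dwell: s stays 47.0000
seg 5 [337°–360°] simple-harmonic, h=-29: θ=345.4° here. β=8.4, B=23. -29/2·(1 − cos(π·0.3652)) = -8.5421 → s = 38.4579

38.4579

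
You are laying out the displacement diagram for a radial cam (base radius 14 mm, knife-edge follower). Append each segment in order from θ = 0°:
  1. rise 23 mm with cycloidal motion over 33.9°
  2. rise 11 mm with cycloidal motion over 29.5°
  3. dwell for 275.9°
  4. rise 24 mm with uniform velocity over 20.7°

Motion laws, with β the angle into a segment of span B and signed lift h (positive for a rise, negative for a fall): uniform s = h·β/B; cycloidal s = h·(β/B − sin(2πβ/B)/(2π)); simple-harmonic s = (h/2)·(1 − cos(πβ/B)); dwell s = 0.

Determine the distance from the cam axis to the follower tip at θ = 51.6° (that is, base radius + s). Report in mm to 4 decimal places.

seg 1 [0°–33.9°] cycloidal, h=23: full span → s += 23 → s = 23.0000
seg 2 [33.9°–63.4°] cycloidal, h=11: θ=51.6° here. β=17.7, B=29.5. 11·(0.6000 − sin(2π·0.6000)/(2π)) = 7.6290 → s = 30.6290
radial distance = base radius + s = 14 + 30.6290 = 44.6290

44.6290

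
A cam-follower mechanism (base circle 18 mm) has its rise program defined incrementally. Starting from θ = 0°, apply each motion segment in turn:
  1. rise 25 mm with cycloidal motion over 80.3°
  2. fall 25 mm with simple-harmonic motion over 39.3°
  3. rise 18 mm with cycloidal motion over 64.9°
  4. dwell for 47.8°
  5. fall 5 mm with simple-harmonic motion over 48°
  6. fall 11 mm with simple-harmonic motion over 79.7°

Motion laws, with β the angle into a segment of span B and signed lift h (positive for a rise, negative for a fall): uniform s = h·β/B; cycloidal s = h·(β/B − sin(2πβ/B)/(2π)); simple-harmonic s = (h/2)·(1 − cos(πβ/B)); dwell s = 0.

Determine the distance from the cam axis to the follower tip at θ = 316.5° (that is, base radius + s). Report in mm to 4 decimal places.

seg 1 [0°–80.3°] cycloidal, h=25: full span → s += 25 → s = 25.0000
seg 2 [80.3°–119.6°] simple-harmonic, h=-25: full span → s += -25 → s = 0.0000
seg 3 [119.6°–184.5°] cycloidal, h=18: full span → s += 18 → s = 18.0000
seg 4 [184.5°–232.3°] dwell: s stays 18.0000
seg 5 [232.3°–280.3°] simple-harmonic, h=-5: full span → s += -5 → s = 13.0000
seg 6 [280.3°–360°] simple-harmonic, h=-11: θ=316.5° here. β=36.2, B=79.7. -11/2·(1 − cos(π·0.4542)) = -4.7114 → s = 8.2886
radial distance = base radius + s = 18 + 8.2886 = 26.2886

26.2886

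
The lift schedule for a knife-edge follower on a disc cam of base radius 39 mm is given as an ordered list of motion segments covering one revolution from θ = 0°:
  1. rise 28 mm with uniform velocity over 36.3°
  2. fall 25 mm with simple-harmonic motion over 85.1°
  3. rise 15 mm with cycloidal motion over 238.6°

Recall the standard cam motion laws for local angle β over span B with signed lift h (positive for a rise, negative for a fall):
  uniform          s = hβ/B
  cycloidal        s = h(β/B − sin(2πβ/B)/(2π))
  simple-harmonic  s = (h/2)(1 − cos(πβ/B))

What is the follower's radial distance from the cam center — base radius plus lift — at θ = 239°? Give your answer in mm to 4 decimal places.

seg 1 [0°–36.3°] uniform, h=28: full span → s += 28 → s = 28.0000
seg 2 [36.3°–121.4°] simple-harmonic, h=-25: full span → s += -25 → s = 3.0000
seg 3 [121.4°–360°] cycloidal, h=15: θ=239° here. β=117.6, B=238.6. 15·(0.4929 − sin(2π·0.4929)/(2π)) = 7.2863 → s = 10.2863
radial distance = base radius + s = 39 + 10.2863 = 49.2863

49.2863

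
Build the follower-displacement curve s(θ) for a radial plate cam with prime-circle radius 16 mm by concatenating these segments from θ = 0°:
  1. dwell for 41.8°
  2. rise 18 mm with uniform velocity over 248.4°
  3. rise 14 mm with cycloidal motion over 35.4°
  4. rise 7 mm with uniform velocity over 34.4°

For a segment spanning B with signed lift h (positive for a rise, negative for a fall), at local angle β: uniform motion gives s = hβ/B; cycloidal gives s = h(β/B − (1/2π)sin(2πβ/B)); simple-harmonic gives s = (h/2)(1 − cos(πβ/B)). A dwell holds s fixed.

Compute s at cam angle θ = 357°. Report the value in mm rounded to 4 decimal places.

seg 1 [0°–41.8°] dwell: s stays 0.0000
seg 2 [41.8°–290.2°] uniform, h=18: full span → s += 18 → s = 18.0000
seg 3 [290.2°–325.6°] cycloidal, h=14: full span → s += 14 → s = 32.0000
seg 4 [325.6°–360°] uniform, h=7: θ=357° here. β=31.4, B=34.4. 7·31.4/34.4 = 6.3895 → s = 38.3895

38.3895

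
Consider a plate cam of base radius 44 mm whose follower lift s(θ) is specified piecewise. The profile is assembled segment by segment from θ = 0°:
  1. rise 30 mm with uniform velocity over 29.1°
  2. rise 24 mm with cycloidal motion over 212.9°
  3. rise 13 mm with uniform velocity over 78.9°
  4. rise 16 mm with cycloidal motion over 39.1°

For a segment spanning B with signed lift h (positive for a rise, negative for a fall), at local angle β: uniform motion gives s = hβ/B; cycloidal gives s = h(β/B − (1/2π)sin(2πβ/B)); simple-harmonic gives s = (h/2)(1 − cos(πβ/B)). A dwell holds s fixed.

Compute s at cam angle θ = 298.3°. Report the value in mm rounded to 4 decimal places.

seg 1 [0°–29.1°] uniform, h=30: full span → s += 30 → s = 30.0000
seg 2 [29.1°–242°] cycloidal, h=24: full span → s += 24 → s = 54.0000
seg 3 [242°–320.9°] uniform, h=13: θ=298.3° here. β=56.3, B=78.9. 13·56.3/78.9 = 9.2763 → s = 63.2763

63.2763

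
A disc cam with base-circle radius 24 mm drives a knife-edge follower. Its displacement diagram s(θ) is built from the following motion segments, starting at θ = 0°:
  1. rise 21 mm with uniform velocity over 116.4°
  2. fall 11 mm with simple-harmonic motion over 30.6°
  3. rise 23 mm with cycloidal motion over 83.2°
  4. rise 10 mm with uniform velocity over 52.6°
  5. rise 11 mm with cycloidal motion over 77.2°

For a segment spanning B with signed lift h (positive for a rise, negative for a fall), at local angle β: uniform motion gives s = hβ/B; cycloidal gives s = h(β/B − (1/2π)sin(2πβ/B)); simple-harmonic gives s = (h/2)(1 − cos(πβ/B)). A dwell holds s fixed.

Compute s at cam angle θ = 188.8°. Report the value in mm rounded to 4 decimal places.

seg 1 [0°–116.4°] uniform, h=21: full span → s += 21 → s = 21.0000
seg 2 [116.4°–147°] simple-harmonic, h=-11: full span → s += -11 → s = 10.0000
seg 3 [147°–230.2°] cycloidal, h=23: θ=188.8° here. β=41.8, B=83.2. 23·(0.5024 − sin(2π·0.5024)/(2π)) = 11.6106 → s = 21.6106

21.6106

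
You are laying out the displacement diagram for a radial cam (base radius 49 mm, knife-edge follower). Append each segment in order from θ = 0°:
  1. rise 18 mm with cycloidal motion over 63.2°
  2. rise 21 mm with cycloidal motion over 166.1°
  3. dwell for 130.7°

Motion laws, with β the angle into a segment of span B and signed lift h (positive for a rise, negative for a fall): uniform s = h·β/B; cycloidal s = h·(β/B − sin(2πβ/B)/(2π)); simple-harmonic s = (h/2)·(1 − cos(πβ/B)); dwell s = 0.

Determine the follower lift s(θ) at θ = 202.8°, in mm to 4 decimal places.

seg 1 [0°–63.2°] cycloidal, h=18: full span → s += 18 → s = 18.0000
seg 2 [63.2°–229.3°] cycloidal, h=21: θ=202.8° here. β=139.6, B=166.1. 21·(0.8405 − sin(2π·0.8405)/(2π)) = 20.4664 → s = 38.4664

38.4664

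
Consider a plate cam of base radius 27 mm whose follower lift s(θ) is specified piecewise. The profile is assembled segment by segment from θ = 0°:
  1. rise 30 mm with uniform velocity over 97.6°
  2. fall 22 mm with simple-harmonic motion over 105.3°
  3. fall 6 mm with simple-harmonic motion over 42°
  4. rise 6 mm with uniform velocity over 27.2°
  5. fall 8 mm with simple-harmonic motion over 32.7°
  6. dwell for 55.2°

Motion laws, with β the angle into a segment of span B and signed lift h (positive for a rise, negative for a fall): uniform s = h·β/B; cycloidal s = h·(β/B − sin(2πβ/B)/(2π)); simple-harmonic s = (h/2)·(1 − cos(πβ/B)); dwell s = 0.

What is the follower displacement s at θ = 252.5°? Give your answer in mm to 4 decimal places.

seg 1 [0°–97.6°] uniform, h=30: full span → s += 30 → s = 30.0000
seg 2 [97.6°–202.9°] simple-harmonic, h=-22: full span → s += -22 → s = 8.0000
seg 3 [202.9°–244.9°] simple-harmonic, h=-6: full span → s += -6 → s = 2.0000
seg 4 [244.9°–272.1°] uniform, h=6: θ=252.5° here. β=7.6, B=27.2. 6·7.6/27.2 = 1.6765 → s = 3.6765

3.6765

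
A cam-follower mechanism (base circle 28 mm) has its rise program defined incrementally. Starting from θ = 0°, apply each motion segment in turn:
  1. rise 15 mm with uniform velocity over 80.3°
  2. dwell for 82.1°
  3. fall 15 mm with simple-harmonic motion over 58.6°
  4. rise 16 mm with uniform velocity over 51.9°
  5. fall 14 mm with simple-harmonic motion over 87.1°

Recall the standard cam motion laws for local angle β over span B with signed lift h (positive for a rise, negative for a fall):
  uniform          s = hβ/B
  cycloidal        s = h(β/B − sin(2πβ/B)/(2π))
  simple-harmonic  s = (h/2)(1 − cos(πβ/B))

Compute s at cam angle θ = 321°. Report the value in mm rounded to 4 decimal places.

seg 1 [0°–80.3°] uniform, h=15: full span → s += 15 → s = 15.0000
seg 2 [80.3°–162.4°] dwell: s stays 15.0000
seg 3 [162.4°–221°] simple-harmonic, h=-15: full span → s += -15 → s = 0.0000
seg 4 [221°–272.9°] uniform, h=16: full span → s += 16 → s = 16.0000
seg 5 [272.9°–360°] simple-harmonic, h=-14: θ=321° here. β=48.1, B=87.1. -14/2·(1 − cos(π·0.5522)) = -8.1436 → s = 7.8564

7.8564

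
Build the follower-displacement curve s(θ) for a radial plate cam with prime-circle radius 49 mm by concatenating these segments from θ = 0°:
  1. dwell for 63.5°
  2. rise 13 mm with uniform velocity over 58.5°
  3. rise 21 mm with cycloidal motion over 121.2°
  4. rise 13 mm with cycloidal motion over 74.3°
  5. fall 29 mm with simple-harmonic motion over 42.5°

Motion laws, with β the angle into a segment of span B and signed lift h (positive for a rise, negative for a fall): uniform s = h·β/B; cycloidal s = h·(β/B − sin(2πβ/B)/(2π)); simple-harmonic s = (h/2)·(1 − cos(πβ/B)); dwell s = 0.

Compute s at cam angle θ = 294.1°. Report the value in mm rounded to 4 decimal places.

seg 1 [0°–63.5°] dwell: s stays 0.0000
seg 2 [63.5°–122°] uniform, h=13: full span → s += 13 → s = 13.0000
seg 3 [122°–243.2°] cycloidal, h=21: full span → s += 21 → s = 34.0000
seg 4 [243.2°–317.5°] cycloidal, h=13: θ=294.1° here. β=50.9, B=74.3. 13·(0.6851 − sin(2π·0.6851)/(2π)) = 10.8049 → s = 44.8049

44.8049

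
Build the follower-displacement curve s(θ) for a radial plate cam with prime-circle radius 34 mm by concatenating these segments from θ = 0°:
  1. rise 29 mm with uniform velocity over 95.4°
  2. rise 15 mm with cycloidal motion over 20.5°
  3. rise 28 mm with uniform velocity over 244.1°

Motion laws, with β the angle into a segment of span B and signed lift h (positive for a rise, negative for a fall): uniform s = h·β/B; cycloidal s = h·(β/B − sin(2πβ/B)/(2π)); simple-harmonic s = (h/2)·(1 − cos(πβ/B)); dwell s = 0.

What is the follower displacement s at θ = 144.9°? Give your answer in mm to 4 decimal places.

seg 1 [0°–95.4°] uniform, h=29: full span → s += 29 → s = 29.0000
seg 2 [95.4°–115.9°] cycloidal, h=15: full span → s += 15 → s = 44.0000
seg 3 [115.9°–360°] uniform, h=28: θ=144.9° here. β=29, B=244.1. 28·29/244.1 = 3.3265 → s = 47.3265

47.3265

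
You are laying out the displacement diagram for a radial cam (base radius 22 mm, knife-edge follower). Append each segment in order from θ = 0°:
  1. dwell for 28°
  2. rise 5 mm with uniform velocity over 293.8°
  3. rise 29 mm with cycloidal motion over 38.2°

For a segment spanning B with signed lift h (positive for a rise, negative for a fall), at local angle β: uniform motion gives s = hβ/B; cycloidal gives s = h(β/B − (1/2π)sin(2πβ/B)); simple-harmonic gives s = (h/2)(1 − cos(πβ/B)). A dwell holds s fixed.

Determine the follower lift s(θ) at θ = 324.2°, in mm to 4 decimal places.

seg 1 [0°–28°] dwell: s stays 0.0000
seg 2 [28°–321.8°] uniform, h=5: full span → s += 5 → s = 5.0000
seg 3 [321.8°–360°] cycloidal, h=29: θ=324.2° here. β=2.4, B=38.2. 29·(0.0628 − sin(2π·0.0628)/(2π)) = 0.0470 → s = 5.0470

5.0470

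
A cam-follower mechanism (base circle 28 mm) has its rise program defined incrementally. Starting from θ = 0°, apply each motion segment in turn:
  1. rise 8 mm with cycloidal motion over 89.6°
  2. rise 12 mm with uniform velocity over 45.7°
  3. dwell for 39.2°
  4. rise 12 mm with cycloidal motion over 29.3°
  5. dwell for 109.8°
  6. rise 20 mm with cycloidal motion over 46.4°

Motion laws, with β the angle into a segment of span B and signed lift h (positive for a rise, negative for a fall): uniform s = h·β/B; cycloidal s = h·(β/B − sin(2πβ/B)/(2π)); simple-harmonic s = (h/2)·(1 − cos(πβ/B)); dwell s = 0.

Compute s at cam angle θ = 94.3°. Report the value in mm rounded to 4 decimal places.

seg 1 [0°–89.6°] cycloidal, h=8: full span → s += 8 → s = 8.0000
seg 2 [89.6°–135.3°] uniform, h=12: θ=94.3° here. β=4.7, B=45.7. 12·4.7/45.7 = 1.2341 → s = 9.2341

9.2341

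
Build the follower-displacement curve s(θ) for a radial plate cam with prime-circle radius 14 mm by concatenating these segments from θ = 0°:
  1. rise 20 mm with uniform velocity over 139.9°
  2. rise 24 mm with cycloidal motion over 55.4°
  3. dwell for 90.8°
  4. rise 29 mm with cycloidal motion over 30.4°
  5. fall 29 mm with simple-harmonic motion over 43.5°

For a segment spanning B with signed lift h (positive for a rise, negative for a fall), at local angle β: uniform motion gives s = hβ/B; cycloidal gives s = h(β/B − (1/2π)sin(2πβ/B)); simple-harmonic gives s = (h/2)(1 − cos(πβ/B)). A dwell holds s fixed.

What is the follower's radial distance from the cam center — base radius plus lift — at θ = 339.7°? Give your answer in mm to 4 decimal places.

seg 1 [0°–139.9°] uniform, h=20: full span → s += 20 → s = 20.0000
seg 2 [139.9°–195.3°] cycloidal, h=24: full span → s += 24 → s = 44.0000
seg 3 [195.3°–286.1°] dwell: s stays 44.0000
seg 4 [286.1°–316.5°] cycloidal, h=29: full span → s += 29 → s = 73.0000
seg 5 [316.5°–360°] simple-harmonic, h=-29: θ=339.7° here. β=23.2, B=43.5. -29/2·(1 − cos(π·0.5333)) = -16.0157 → s = 56.9843
radial distance = base radius + s = 14 + 56.9843 = 70.9843

70.9843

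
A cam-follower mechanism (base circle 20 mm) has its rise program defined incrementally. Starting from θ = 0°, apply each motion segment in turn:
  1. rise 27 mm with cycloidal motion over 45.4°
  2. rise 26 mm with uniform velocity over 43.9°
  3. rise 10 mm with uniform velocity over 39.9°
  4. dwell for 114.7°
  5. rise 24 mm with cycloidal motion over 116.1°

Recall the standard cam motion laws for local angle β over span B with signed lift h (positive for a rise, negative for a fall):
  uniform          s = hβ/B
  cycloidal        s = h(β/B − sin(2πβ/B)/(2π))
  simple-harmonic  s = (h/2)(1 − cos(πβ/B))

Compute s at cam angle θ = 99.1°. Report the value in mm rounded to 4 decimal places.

seg 1 [0°–45.4°] cycloidal, h=27: full span → s += 27 → s = 27.0000
seg 2 [45.4°–89.3°] uniform, h=26: full span → s += 26 → s = 53.0000
seg 3 [89.3°–129.2°] uniform, h=10: θ=99.1° here. β=9.8, B=39.9. 10·9.8/39.9 = 2.4561 → s = 55.4561

55.4561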